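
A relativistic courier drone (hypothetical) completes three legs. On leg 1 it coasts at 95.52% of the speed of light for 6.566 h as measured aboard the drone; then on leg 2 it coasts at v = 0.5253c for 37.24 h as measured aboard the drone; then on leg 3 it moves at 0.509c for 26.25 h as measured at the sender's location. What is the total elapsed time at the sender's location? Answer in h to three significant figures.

Δt = 92.2 h

Leg 1: β = 0.9552; γ = 1/√(1 − 0.9552²) = 1/√0.08759 = 3.379; Δt_1 = 3.379 × 6.566 = 22.19 h.
Leg 2: γ = 1/√(1 − 0.5253²) = 1/√0.7241 = 1.175; Δt_2 = 1.175 × 37.24 = 43.76 h.
Leg 3: 26.25 h is already measured at the sender's location.
Total: 22.19 + 43.76 + 26.25 h.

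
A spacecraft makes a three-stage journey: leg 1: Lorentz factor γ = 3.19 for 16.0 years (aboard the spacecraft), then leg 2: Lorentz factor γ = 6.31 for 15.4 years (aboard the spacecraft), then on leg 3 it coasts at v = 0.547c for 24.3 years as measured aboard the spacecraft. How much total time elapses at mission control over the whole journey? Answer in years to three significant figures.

Δt = 177 years

Leg 1: γ = 3.19; Δt_1 = 3.190 × 16.0 = 51.04 years.
Leg 2: γ = 6.31; Δt_2 = 6.310 × 15.4 = 97.17 years.
Leg 3: γ = 1/√(1 − 0.547²) = 1/√0.7008 = 1.195; Δt_3 = 1.195 × 24.3 = 29.03 years.
Total: 51.04 + 97.17 + 29.03 years.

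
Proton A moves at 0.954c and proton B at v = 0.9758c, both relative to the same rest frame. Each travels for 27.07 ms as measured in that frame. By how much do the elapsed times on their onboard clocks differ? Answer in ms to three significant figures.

|τ_A − τ_B| = 2.20 ms

A: γ = 1/√(1 − 0.954²) = 1/√0.08988 = 3.335; τ_A = 27.07/3.335 = 8.116 ms.
B: γ = 1/√(1 − 0.9758²) = 1/√0.04781 = 4.573; τ_B = 27.07/4.573 = 5.919 ms.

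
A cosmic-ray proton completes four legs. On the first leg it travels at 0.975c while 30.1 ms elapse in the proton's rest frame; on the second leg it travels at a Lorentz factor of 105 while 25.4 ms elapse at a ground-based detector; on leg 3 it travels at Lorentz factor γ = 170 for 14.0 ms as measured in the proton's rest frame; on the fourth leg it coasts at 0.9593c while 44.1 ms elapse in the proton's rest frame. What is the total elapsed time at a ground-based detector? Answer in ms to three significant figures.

Δt = 2700 ms

Leg 1: γ = 1/√(1 − 0.975²) = 1/√0.04938 = 4.500; Δt_1 = 4.500 × 30.1 = 135.5 ms.
Leg 2: 25.4 ms is already measured at a ground-based detector.
Leg 3: γ = 170; Δt_3 = 170.0 × 14.0 = 2380 ms.
Leg 4: γ = 1/√(1 − 0.9593²) = 1/√0.07974 = 3.541; Δt_4 = 3.541 × 44.1 = 156.2 ms.
Total: 135.5 + 25.40 + 2380 + 156.2 ms.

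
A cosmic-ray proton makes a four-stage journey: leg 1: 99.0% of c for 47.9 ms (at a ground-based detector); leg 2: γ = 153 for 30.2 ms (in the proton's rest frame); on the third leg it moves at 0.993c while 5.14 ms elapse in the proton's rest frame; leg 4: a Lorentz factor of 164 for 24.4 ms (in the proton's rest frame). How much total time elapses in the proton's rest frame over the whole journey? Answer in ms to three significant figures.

Leg 1: β = 0.990; γ = 1/√(1 − 0.990²) = 1/√0.01990 = 7.089; τ_1 = 47.9/7.089 = 6.757 ms.
Leg 2: 30.2 ms is already measured in the proton's rest frame.
Leg 3: 5.14 ms is already measured in the proton's rest frame.
Leg 4: 24.4 ms is already measured in the proton's rest frame.
Total: 6.757 + 30.20 + 5.140 + 24.40 ms.

τ = 66.5 ms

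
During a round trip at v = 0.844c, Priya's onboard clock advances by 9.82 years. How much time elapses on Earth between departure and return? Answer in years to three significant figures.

γ = 1/√(1 − 0.844²) = 1/√0.2877 = 1.864
Earth-frame duration is the dilated interval: Δt = γτ = 1.864 × 9.82 years.

Δt = 18.3 years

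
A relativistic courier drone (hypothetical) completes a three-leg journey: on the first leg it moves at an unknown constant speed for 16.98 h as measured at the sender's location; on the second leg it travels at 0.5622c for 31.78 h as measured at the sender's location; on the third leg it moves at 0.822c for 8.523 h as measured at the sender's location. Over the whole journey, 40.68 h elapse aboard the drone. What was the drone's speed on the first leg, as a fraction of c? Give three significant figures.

β = 0.827

Leg 1: speed unknown; τ_1 = 16.98/γ_1.
Leg 2: γ = 1/√(1 − 0.5622²) = 1/√0.6839 = 1.209; τ_2 = 31.78/1.209 = 26.28 h.
Leg 3: γ = 1/√(1 − 0.822²) = 1/√0.3243 = 1.756; τ_3 = 8.523/1.756 = 4.854 h.
Total proper time: τ_1 + 26.28 + 4.854 = 40.68, so τ_1 = 40.68 − 31.14 = 9.544 h.
γ_1 = 16.98/9.544 = 1.779; β = √(1 − 1/γ²) = √0.6841.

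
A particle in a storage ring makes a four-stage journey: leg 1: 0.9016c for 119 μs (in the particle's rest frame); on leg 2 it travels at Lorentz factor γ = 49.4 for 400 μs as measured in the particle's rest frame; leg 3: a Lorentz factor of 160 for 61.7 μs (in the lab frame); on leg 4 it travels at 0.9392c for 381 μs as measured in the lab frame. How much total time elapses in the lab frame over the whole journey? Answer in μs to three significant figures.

Δt = 2.05×10⁴ μs

Leg 1: γ = 1/√(1 − 0.9016²) = 1/√0.1871 = 2.312; Δt_1 = 2.312 × 119 = 275.1 μs.
Leg 2: γ = 49.4; Δt_2 = 49.40 × 400 = 1.976×10⁴ μs.
Leg 3: 61.7 μs is already measured in the lab frame.
Leg 4: 381 μs is already measured in the lab frame.
Total: 275.1 + 1.976×10⁴ + 61.70 + 381.0 μs.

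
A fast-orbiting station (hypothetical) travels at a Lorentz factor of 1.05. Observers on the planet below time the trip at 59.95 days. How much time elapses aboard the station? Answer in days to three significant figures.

τ = 57.1 days

γ = 1.05
The interval measured on the planet below is the dilated one; the clock aboard the station measures the proper time τ = Δt/γ = 59.95/1.050 days.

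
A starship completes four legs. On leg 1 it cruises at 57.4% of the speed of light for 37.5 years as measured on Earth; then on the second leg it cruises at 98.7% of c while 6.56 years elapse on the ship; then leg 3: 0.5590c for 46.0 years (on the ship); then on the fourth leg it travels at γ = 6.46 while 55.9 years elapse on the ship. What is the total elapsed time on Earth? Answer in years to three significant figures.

Leg 1: 37.5 years is already measured on Earth.
Leg 2: β = 0.987; γ = 1/√(1 − 0.987²) = 1/√0.02583 = 6.222; Δt_2 = 6.222 × 6.56 = 40.82 years.
Leg 3: γ = 1/√(1 − 0.5590²) = 1/√0.6875 = 1.206; Δt_3 = 1.206 × 46.0 = 55.48 years.
Leg 4: γ = 6.46; Δt_4 = 6.460 × 55.9 = 361.1 years.
Total: 37.50 + 40.82 + 55.48 + 361.1 years.

Δt = 495 years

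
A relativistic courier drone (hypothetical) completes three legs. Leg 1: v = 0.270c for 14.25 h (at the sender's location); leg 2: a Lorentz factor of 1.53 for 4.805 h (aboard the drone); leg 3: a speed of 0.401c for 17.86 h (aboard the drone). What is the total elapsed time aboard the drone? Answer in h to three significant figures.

τ = 36.4 h

Leg 1: γ = 1/√(1 − 0.270²) = 1/√0.9271 = 1.039; τ_1 = 14.25/1.039 = 13.72 h.
Leg 2: 4.805 h is already measured aboard the drone.
Leg 3: 17.86 h is already measured aboard the drone.
Total: 13.72 + 4.805 + 17.86 h.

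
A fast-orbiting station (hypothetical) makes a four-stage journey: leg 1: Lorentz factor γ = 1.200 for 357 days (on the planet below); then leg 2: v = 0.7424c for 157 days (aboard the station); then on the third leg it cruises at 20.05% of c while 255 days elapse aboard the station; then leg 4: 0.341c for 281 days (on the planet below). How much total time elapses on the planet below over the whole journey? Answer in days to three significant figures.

Leg 1: 357 days is already measured on the planet below.
Leg 2: γ = 1/√(1 − 0.7424²) = 1/√0.4488 = 1.493; Δt_2 = 1.493 × 157 = 234.3 days.
Leg 3: β = 0.2005; γ = 1/√(1 − 0.2005²) = 1/√0.9598 = 1.021; Δt_3 = 1.021 × 255 = 260.3 days.
Leg 4: 281 days is already measured on the planet below.
Total: 357.0 + 234.3 + 260.3 + 281.0 days.

Δt = 1130 days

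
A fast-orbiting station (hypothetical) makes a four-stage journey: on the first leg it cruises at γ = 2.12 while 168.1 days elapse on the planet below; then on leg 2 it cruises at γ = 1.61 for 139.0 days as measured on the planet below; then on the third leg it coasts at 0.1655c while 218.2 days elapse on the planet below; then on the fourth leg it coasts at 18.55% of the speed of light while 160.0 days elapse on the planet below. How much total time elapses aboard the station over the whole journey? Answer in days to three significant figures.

Leg 1: γ = 2.12; τ_1 = 168.1/2.120 = 79.29 days.
Leg 2: γ = 1.61; τ_2 = 139.0/1.610 = 86.34 days.
Leg 3: γ = 1/√(1 − 0.1655²) = 1/√0.9726 = 1.014; τ_3 = 218.2/1.014 = 215.2 days.
Leg 4: β = 0.1855; γ = 1/√(1 − 0.1855²) = 1/√0.9656 = 1.018; τ_4 = 160.0/1.018 = 157.2 days.
Total: 79.29 + 86.34 + 215.2 + 157.2 days.

τ = 538 days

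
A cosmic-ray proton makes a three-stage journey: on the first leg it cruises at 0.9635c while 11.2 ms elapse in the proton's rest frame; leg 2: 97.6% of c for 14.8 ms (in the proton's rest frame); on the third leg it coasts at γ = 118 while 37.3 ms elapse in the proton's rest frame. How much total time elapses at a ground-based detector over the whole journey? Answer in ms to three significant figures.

Leg 1: γ = 1/√(1 − 0.9635²) = 1/√0.07167 = 3.735; Δt_1 = 3.735 × 11.2 = 41.84 ms.
Leg 2: β = 0.976; γ = 1/√(1 − 0.976²) = 1/√0.04742 = 4.592; Δt_2 = 4.592 × 14.8 = 67.96 ms.
Leg 3: γ = 118; Δt_3 = 118.0 × 37.3 = 4401 ms.
Total: 41.84 + 67.96 + 4401 ms.

Δt = 4510 ms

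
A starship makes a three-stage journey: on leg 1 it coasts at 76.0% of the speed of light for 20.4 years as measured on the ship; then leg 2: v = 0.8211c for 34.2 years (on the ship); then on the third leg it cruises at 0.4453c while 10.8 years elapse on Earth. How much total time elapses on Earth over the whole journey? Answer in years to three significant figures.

Leg 1: β = 0.760; γ = 1/√(1 − 0.760²) = 1/√0.4224 = 1.539; Δt_1 = 1.539 × 20.4 = 31.39 years.
Leg 2: γ = 1/√(1 − 0.8211²) = 1/√0.3258 = 1.752; Δt_2 = 1.752 × 34.2 = 59.92 years.
Leg 3: 10.8 years is already measured on Earth.
Total: 31.39 + 59.92 + 10.80 years.

Δt = 102 years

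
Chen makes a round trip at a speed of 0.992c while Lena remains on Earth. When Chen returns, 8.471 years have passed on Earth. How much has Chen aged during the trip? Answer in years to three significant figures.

τ = 1.07 years

γ = 1/√(1 − 0.992²) = 1/√0.01594 = 7.922
Chen's clock measures proper time along the trip: τ = Δt/γ = 8.471/7.922 years.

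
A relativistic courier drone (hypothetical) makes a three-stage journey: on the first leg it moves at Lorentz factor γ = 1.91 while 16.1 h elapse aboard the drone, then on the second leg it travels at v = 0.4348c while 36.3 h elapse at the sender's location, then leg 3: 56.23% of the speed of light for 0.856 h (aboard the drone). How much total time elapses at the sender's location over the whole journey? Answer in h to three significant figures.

Δt = 68.1 h

Leg 1: γ = 1.91; Δt_1 = 1.910 × 16.1 = 30.75 h.
Leg 2: 36.3 h is already measured at the sender's location.
Leg 3: β = 0.5623; γ = 1/√(1 − 0.5623²) = 1/√0.6838 = 1.209; Δt_3 = 1.209 × 0.856 = 1.035 h.
Total: 30.75 + 36.30 + 1.035 h.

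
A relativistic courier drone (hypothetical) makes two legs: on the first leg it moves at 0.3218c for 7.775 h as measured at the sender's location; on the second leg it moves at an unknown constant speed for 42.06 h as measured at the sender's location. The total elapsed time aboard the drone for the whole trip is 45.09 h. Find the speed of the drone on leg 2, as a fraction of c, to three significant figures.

β = 0.442

Leg 1: γ = 1/√(1 − 0.3218²) = 1/√0.8964 = 1.056; τ_1 = 7.775/1.056 = 7.361 h.
Leg 2: speed unknown; τ_2 = 42.06/γ_2.
Total proper time: 7.361 + τ_2 = 45.09, so τ_2 = 45.09 − 7.361 = 37.73 h.
γ_2 = 42.06/37.73 = 1.115; β = √(1 − 1/γ²) = √0.1954.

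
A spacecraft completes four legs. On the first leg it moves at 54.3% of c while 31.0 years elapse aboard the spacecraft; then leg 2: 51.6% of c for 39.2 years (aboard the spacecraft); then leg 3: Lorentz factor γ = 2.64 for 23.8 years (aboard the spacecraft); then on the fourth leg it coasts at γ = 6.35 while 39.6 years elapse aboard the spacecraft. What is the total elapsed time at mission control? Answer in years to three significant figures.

Δt = 397 years

Leg 1: β = 0.543; γ = 1/√(1 − 0.543²) = 1/√0.7052 = 1.191; Δt_1 = 1.191 × 31.0 = 36.92 years.
Leg 2: β = 0.516; γ = 1/√(1 − 0.516²) = 1/√0.7337 = 1.167; Δt_2 = 1.167 × 39.2 = 45.76 years.
Leg 3: γ = 2.64; Δt_3 = 2.640 × 23.8 = 62.83 years.
Leg 4: γ = 6.35; Δt_4 = 6.350 × 39.6 = 251.5 years.
Total: 36.92 + 45.76 + 62.83 + 251.5 years.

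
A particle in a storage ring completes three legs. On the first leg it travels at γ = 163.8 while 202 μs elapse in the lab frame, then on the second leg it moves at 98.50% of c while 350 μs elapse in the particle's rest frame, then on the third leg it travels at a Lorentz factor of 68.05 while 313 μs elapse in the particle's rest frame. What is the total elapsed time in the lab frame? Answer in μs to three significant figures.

Δt = 2.35×10⁴ μs

Leg 1: 202 μs is already measured in the lab frame.
Leg 2: β = 0.9850; γ = 1/√(1 − 0.9850²) = 1/√0.02977 = 5.795; Δt_2 = 5.795 × 350 = 2028 μs.
Leg 3: γ = 68.05; Δt_3 = 68.05 × 313 = 2.130×10⁴ μs.
Total: 202.0 + 2028 + 2.130×10⁴ μs.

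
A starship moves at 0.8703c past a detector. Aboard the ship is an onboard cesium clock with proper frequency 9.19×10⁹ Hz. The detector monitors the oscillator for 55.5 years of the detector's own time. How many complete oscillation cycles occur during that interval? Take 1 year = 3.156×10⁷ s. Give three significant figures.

N = 7.93×10¹⁸

γ = 1/√(1 − 0.8703²) = 1/√0.2426 = 2.030
During 55.5 years of lab time, the oscillator's proper time advances by τ = Δt/γ = 55.5/2.030 = 27.33 years = 8.627×10⁸ s.
N = f × τ = 9.19×10⁹ × 8.627×10⁸ = 7.928×10¹⁸.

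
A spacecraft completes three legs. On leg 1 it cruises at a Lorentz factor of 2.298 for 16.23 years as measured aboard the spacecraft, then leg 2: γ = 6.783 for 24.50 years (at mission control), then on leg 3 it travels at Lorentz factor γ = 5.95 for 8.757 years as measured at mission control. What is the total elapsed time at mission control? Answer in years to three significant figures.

Δt = 70.6 years

Leg 1: γ = 2.298; Δt_1 = 2.298 × 16.23 = 37.30 years.
Leg 2: 24.50 years is already measured at mission control.
Leg 3: 8.757 years is already measured at mission control.
Total: 37.30 + 24.50 + 8.757 years.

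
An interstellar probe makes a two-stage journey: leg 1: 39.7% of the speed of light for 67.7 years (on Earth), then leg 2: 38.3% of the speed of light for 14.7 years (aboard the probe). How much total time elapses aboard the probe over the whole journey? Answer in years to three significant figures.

τ = 76.8 years

Leg 1: β = 0.397; γ = 1/√(1 − 0.397²) = 1/√0.8424 = 1.090; τ_1 = 67.7/1.090 = 62.14 years.
Leg 2: 14.7 years is already measured aboard the probe.
Total: 62.14 + 14.70 years.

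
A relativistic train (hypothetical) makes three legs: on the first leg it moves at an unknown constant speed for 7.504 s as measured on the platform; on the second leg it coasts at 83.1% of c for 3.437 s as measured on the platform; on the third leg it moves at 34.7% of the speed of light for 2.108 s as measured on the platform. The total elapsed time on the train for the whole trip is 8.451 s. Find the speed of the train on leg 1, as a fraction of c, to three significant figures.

Leg 1: speed unknown; τ_1 = 7.504/γ_1.
Leg 2: β = 0.831; γ = 1/√(1 − 0.831²) = 1/√0.3094 = 1.798; τ_2 = 3.437/1.798 = 1.912 s.
Leg 3: β = 0.347; γ = 1/√(1 − 0.347²) = 1/√0.8796 = 1.066; τ_3 = 2.108/1.066 = 1.977 s.
Total proper time: τ_1 + 1.912 + 1.977 = 8.451, so τ_1 = 8.451 − 3.889 = 4.562 s.
γ_1 = 7.504/4.562 = 1.645; β = √(1 − 1/γ²) = √0.6304.

β = 0.794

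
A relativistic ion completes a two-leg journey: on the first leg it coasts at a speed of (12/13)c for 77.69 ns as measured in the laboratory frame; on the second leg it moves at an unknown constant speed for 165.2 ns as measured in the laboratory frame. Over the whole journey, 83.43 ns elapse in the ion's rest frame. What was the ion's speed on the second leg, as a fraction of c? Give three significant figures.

β = 0.946

Leg 1: γ = 1/√(1 − (12/13)²) = 13/5 = 2.600; τ_1 = 77.69/2.600 = 29.88 ns.
Leg 2: speed unknown; τ_2 = 165.2/γ_2.
Total proper time: 29.88 + τ_2 = 83.43, so τ_2 = 83.43 − 29.88 = 53.55 ns.
γ_2 = 165.2/53.55 = 3.085; β = √(1 − 1/γ²) = √0.8949.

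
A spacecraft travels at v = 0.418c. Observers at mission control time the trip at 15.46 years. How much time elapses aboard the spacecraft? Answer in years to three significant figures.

γ = 1/√(1 − 0.418²) = 1/√0.8253 = 1.101
The interval measured at mission control is the dilated one; the clock aboard the spacecraft measures the proper time τ = Δt/γ = 15.46/1.101 years.

τ = 14.0 years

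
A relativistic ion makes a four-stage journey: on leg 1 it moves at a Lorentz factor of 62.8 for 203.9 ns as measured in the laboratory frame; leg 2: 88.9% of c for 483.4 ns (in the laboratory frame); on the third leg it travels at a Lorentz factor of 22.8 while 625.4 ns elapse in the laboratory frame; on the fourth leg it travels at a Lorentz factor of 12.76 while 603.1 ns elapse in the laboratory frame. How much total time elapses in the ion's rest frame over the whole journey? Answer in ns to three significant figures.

Leg 1: γ = 62.8; τ_1 = 203.9/62.80 = 3.247 ns.
Leg 2: β = 0.889; γ = 1/√(1 − 0.889²) = 1/√0.2097 = 2.184; τ_2 = 483.4/2.184 = 221.4 ns.
Leg 3: γ = 22.8; τ_3 = 625.4/22.80 = 27.43 ns.
Leg 4: γ = 12.76; τ_4 = 603.1/12.76 = 47.26 ns.
Total: 3.247 + 221.4 + 27.43 + 47.26 ns.

τ = 299 ns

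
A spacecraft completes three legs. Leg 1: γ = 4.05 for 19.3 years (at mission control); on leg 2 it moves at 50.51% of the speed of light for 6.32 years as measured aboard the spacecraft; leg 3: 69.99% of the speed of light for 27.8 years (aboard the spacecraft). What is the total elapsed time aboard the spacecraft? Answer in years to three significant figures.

τ = 38.9 years

Leg 1: γ = 4.05; τ_1 = 19.3/4.050 = 4.765 years.
Leg 2: 6.32 years is already measured aboard the spacecraft.
Leg 3: 27.8 years is already measured aboard the spacecraft.
Total: 4.765 + 6.320 + 27.80 years.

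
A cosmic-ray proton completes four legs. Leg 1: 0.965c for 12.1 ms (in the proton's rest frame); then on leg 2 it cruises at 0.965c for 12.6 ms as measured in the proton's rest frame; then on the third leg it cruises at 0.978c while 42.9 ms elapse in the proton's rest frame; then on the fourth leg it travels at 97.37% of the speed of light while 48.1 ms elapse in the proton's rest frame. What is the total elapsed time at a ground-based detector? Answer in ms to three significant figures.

Δt = 511 ms

Leg 1: γ = 1/√(1 − 0.965²) = 1/√0.06878 = 3.813; Δt_1 = 3.813 × 12.1 = 46.14 ms.
Leg 2: γ = 1/√(1 − 0.965²) = 1/√0.06878 = 3.813; Δt_2 = 3.813 × 12.6 = 48.05 ms.
Leg 3: γ = 1/√(1 − 0.978²) = 1/√0.04352 = 4.794; Δt_3 = 4.794 × 42.9 = 205.7 ms.
Leg 4: β = 0.9737; γ = 1/√(1 − 0.9737²) = 1/√0.05191 = 4.389; Δt_4 = 4.389 × 48.1 = 211.1 ms.
Total: 46.14 + 48.05 + 205.7 + 211.1 ms.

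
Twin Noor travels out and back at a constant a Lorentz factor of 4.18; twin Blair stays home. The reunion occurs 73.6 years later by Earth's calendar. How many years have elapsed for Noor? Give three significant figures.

γ = 4.18
Noor's clock measures proper time along the trip: τ = Δt/γ = 73.6/4.180 years.

τ = 17.6 years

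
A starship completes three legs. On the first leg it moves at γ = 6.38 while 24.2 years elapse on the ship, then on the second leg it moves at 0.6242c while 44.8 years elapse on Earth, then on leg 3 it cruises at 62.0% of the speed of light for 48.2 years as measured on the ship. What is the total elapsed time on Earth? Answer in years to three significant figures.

Δt = 261 years

Leg 1: γ = 6.38; Δt_1 = 6.380 × 24.2 = 154.4 years.
Leg 2: 44.8 years is already measured on Earth.
Leg 3: β = 0.620; γ = 1/√(1 − 0.620²) = 1/√0.6156 = 1.275; Δt_3 = 1.275 × 48.2 = 61.43 years.
Total: 154.4 + 44.80 + 61.43 years.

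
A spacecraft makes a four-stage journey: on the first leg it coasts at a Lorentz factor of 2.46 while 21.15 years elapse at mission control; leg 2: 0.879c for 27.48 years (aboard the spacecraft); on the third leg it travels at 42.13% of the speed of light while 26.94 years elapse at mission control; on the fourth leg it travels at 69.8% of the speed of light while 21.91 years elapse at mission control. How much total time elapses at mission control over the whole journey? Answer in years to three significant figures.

Leg 1: 21.15 years is already measured at mission control.
Leg 2: γ = 1/√(1 − 0.879²) = 1/√0.2274 = 2.097; Δt_2 = 2.097 × 27.48 = 57.63 years.
Leg 3: 26.94 years is already measured at mission control.
Leg 4: 21.91 years is already measured at mission control.
Total: 21.15 + 57.63 + 26.94 + 21.91 years.

Δt = 128 years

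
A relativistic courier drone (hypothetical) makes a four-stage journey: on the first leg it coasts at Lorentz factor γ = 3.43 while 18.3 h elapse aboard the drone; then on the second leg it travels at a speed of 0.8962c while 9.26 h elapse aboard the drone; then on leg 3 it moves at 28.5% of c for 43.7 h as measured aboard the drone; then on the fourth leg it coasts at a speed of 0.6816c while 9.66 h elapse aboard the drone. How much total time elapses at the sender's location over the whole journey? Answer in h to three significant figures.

Δt = 142 h

Leg 1: γ = 3.43; Δt_1 = 3.430 × 18.3 = 62.77 h.
Leg 2: γ = 1/√(1 − 0.8962²) = 1/√0.1968 = 2.254; Δt_2 = 2.254 × 9.26 = 20.87 h.
Leg 3: β = 0.285; γ = 1/√(1 − 0.285²) = 1/√0.9188 = 1.043; Δt_3 = 1.043 × 43.7 = 45.59 h.
Leg 4: γ = 1/√(1 − 0.6816²) = 1/√0.5354 = 1.367; Δt_4 = 1.367 × 9.66 = 13.20 h.
Total: 62.77 + 20.87 + 45.59 + 13.20 h.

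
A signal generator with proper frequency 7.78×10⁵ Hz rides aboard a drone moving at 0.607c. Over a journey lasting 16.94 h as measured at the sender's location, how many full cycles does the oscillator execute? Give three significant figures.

γ = 1/√(1 − 0.607²) = 1/√0.6316 = 1.258
The oscillator's own cycle count is N = f × τ where τ is the proper time aboard the drone. τ = Δt/γ = 16.94/1.258 = 13.46 h = 4.846×10⁴ s.
N = 7.78×10⁵ × 4.846×10⁴ = 3.771×10¹⁰.

N = 3.77×10¹⁰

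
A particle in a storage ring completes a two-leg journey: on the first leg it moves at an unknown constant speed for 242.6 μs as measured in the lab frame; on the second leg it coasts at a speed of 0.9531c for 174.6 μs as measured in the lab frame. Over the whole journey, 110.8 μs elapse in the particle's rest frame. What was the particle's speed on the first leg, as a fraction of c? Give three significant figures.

β = 0.971

Leg 1: speed unknown; τ_1 = 242.6/γ_1.
Leg 2: γ = 1/√(1 − 0.9531²) = 1/√0.09160 = 3.304; τ_2 = 174.6/3.304 = 52.84 μs.
Total proper time: τ_1 + 52.84 = 110.8, so τ_1 = 110.8 − 52.84 = 57.96 μs.
γ_1 = 242.6/57.96 = 4.186; β = √(1 − 1/γ²) = √0.9429.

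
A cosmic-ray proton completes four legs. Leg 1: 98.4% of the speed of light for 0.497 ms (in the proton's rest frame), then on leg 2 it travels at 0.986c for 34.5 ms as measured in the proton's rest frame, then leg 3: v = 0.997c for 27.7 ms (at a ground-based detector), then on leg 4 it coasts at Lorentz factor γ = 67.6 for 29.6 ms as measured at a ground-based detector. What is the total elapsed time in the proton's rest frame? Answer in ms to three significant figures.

τ = 37.6 ms

Leg 1: 0.497 ms is already measured in the proton's rest frame.
Leg 2: 34.5 ms is already measured in the proton's rest frame.
Leg 3: γ = 1/√(1 − 0.997²) = 1/√0.005991 = 12.92; τ_3 = 27.7/12.92 = 2.144 ms.
Leg 4: γ = 67.6; τ_4 = 29.6/67.60 = 0.4379 ms.
Total: 0.4970 + 34.50 + 2.144 + 0.4379 ms.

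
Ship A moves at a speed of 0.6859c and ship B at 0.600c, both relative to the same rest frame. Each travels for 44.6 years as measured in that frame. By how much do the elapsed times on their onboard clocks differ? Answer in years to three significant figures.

|τ_A − τ_B| = 3.22 years

A: γ = 1/√(1 − 0.6859²) = 1/√0.5295 = 1.374; τ_A = 44.6/1.374 = 32.46 years.
B: γ = 1/√(1 − 0.600²) = 5/4 = 1.250; τ_B = 44.6/1.250 = 35.68 years.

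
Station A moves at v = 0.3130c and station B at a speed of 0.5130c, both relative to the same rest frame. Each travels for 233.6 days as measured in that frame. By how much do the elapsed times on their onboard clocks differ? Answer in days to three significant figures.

|τ_A − τ_B| = 21.3 days

A: γ = 1/√(1 − 0.3130²) = 1/√0.9020 = 1.053; τ_A = 233.6/1.053 = 221.9 days.
B: γ = 1/√(1 − 0.5130²) = 1/√0.7368 = 1.165; τ_B = 233.6/1.165 = 200.5 days.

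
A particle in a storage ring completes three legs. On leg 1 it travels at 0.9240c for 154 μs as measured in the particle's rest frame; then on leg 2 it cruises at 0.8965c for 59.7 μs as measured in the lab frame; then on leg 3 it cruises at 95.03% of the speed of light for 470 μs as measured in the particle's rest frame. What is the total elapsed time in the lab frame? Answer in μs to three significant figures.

Leg 1: γ = 1/√(1 − 0.9240²) = 1/√0.1462 = 2.615; Δt_1 = 2.615 × 154 = 402.7 μs.
Leg 2: 59.7 μs is already measured in the lab frame.
Leg 3: β = 0.9503; γ = 1/√(1 − 0.9503²) = 1/√0.09693 = 3.212; Δt_3 = 3.212 × 470 = 1510 μs.
Total: 402.7 + 59.70 + 1510 μs.

Δt = 1970 μs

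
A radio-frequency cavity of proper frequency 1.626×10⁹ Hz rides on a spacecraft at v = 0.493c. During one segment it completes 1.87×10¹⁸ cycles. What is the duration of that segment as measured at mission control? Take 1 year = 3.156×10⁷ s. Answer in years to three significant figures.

Δt = 41.9 years

γ = 1/√(1 − 0.493²) = 1/√0.7570 = 1.149
Proper time for N cycles: τ = N/f = 1.87×10¹⁸/(1.626×10⁹) = 1.150×10⁹ s = 36.44 years.
Lab-frame duration Δt = γτ = 1.149 × 36.44 = 41.88 years.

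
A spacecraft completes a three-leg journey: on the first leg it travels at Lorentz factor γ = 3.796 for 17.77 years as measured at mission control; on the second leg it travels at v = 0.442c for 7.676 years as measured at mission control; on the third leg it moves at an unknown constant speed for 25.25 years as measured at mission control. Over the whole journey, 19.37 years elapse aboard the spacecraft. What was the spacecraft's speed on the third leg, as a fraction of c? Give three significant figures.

Leg 1: γ = 3.796; τ_1 = 17.77/3.796 = 4.681 years.
Leg 2: γ = 1/√(1 − 0.442²) = 1/√0.8046 = 1.115; τ_2 = 7.676/1.115 = 6.885 years.
Leg 3: speed unknown; τ_3 = 25.25/γ_3.
Total proper time: 4.681 + 6.885 + τ_3 = 19.37, so τ_3 = 19.37 − 11.57 = 7.803 years.
γ_3 = 25.25/7.803 = 3.236; β = √(1 − 1/γ²) = √0.9045.

β = 0.951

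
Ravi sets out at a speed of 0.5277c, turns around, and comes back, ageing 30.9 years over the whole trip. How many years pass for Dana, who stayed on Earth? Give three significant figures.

γ = 1/√(1 − 0.5277²) = 1/√0.7215 = 1.177
Earth-frame duration is the dilated interval: Δt = γτ = 1.177 × 30.9 years.

Δt = 36.4 years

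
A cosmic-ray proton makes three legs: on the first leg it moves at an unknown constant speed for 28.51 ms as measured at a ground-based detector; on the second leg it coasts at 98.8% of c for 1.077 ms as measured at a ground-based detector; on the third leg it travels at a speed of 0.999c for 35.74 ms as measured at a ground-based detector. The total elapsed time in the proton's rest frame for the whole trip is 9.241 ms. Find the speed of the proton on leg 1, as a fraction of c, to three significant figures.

β = 0.965

Leg 1: speed unknown; τ_1 = 28.51/γ_1.
Leg 2: β = 0.988; γ = 1/√(1 − 0.988²) = 1/√0.02386 = 6.474; τ_2 = 1.077/6.474 = 0.1663 ms.
Leg 3: γ = 1/√(1 − 0.999²) = 1/√0.001999 = 22.37; τ_3 = 35.74/22.37 = 1.598 ms.
Total proper time: τ_1 + 0.1663 + 1.598 = 9.241, so τ_1 = 9.241 − 1.764 = 7.477 ms.
γ_1 = 28.51/7.477 = 3.813; β = √(1 − 1/γ²) = √0.9312.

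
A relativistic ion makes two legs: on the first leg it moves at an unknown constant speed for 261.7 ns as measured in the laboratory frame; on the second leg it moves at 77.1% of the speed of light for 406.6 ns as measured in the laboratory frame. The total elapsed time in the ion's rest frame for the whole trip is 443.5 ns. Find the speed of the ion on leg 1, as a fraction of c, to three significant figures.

β = 0.709

Leg 1: speed unknown; τ_1 = 261.7/γ_1.
Leg 2: β = 0.771; γ = 1/√(1 − 0.771²) = 1/√0.4056 = 1.570; τ_2 = 406.6/1.570 = 258.9 ns.
Total proper time: τ_1 + 258.9 = 443.5, so τ_1 = 443.5 − 258.9 = 184.6 ns.
γ_1 = 261.7/184.6 = 1.418; β = √(1 − 1/γ²) = √0.5026.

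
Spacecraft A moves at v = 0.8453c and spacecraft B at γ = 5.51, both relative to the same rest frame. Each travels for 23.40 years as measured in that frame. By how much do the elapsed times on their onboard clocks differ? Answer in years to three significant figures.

|τ_A − τ_B| = 8.26 years

A: γ = 1/√(1 − 0.8453²) = 1/√0.2855 = 1.872; τ_A = 23.40/1.872 = 12.50 years.
B: γ = 5.51; τ_B = 23.40/5.510 = 4.247 years.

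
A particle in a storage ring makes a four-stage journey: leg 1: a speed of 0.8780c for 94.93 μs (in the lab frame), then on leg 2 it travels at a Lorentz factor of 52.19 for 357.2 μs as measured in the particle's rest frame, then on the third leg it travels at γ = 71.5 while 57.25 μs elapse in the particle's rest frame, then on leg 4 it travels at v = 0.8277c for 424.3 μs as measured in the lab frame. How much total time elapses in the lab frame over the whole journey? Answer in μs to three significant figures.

Δt = 2.33×10⁴ μs

Leg 1: 94.93 μs is already measured in the lab frame.
Leg 2: γ = 52.19; Δt_2 = 52.19 × 357.2 = 1.864×10⁴ μs.
Leg 3: γ = 71.5; Δt_3 = 71.50 × 57.25 = 4093 μs.
Leg 4: 424.3 μs is already measured in the lab frame.
Total: 94.93 + 1.864×10⁴ + 4093 + 424.3 μs.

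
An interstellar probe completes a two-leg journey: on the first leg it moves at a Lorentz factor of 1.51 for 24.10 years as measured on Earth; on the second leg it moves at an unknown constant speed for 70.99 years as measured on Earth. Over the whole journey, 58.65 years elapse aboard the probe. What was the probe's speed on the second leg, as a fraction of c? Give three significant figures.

β = 0.799

Leg 1: γ = 1.51; τ_1 = 24.10/1.510 = 15.96 years.
Leg 2: speed unknown; τ_2 = 70.99/γ_2.
Total proper time: 15.96 + τ_2 = 58.65, so τ_2 = 58.65 − 15.96 = 42.69 years.
γ_2 = 70.99/42.69 = 1.663; β = √(1 − 1/γ²) = √0.6384.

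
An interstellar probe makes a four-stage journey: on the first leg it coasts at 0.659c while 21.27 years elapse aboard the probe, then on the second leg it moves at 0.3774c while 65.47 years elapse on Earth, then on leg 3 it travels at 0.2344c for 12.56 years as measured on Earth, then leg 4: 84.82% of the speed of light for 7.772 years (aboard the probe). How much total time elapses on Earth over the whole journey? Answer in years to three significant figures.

Δt = 121 years

Leg 1: γ = 1/√(1 − 0.659²) = 1/√0.5657 = 1.330; Δt_1 = 1.330 × 21.27 = 28.28 years.
Leg 2: 65.47 years is already measured on Earth.
Leg 3: 12.56 years is already measured on Earth.
Leg 4: β = 0.8482; γ = 1/√(1 − 0.8482²) = 1/√0.2806 = 1.888; Δt_4 = 1.888 × 7.772 = 14.67 years.
Total: 28.28 + 65.47 + 12.56 + 14.67 years.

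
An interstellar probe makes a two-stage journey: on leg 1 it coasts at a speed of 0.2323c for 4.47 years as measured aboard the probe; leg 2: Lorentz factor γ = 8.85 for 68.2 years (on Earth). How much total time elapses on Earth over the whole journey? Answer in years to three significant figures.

Δt = 72.8 years

Leg 1: γ = 1/√(1 − 0.2323²) = 1/√0.9460 = 1.028; Δt_1 = 1.028 × 4.47 = 4.596 years.
Leg 2: 68.2 years is already measured on Earth.
Total: 4.596 + 68.20 years.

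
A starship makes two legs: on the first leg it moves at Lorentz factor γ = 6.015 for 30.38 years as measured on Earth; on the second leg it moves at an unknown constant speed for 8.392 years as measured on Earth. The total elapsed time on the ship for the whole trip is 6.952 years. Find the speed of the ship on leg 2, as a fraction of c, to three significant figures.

β = 0.974

Leg 1: γ = 6.015; τ_1 = 30.38/6.015 = 5.051 years.
Leg 2: speed unknown; τ_2 = 8.392/γ_2.
Total proper time: 5.051 + τ_2 = 6.952, so τ_2 = 6.952 − 5.051 = 1.901 years.
γ_2 = 8.392/1.901 = 4.414; β = √(1 − 1/γ²) = √0.9487.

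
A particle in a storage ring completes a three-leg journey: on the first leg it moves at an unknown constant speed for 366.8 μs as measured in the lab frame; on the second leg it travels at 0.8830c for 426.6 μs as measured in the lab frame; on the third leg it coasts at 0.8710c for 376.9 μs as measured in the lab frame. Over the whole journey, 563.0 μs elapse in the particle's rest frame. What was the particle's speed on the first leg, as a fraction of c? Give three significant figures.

Leg 1: speed unknown; τ_1 = 366.8/γ_1.
Leg 2: γ = 1/√(1 − 0.8830²) = 1/√0.2203 = 2.131; τ_2 = 426.6/2.131 = 200.2 μs.
Leg 3: γ = 1/√(1 − 0.8710²) = 1/√0.2414 = 2.035; τ_3 = 376.9/2.035 = 185.2 μs.
Total proper time: τ_1 + 200.2 + 185.2 = 563.0, so τ_1 = 563.0 − 385.4 = 177.6 μs.
γ_1 = 366.8/177.6 = 2.065; β = √(1 − 1/γ²) = √0.7656.

β = 0.875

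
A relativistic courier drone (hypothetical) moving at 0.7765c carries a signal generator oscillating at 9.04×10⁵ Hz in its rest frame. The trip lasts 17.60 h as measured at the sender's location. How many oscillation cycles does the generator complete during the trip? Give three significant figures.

γ = 1/√(1 − 0.7765²) = 1/√0.3970 = 1.587
The oscillator's own cycle count is N = f × τ where τ is the proper time aboard the drone. τ = Δt/γ = 17.60/1.587 = 11.09 h = 3.992×10⁴ s.
N = 9.04×10⁵ × 3.992×10⁴ = 3.609×10¹⁰.

N = 3.61×10¹⁰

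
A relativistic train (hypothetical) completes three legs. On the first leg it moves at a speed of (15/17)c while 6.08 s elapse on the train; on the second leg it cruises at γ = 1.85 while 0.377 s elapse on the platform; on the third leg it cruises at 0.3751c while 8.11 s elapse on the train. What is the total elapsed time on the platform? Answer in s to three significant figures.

Δt = 22.0 s

Leg 1: γ = 1/√(1 − (15/17)²) = 17/8 = 2.125; Δt_1 = 2.125 × 6.08 = 12.92 s.
Leg 2: 0.377 s is already measured on the platform.
Leg 3: γ = 1/√(1 − 0.3751²) = 1/√0.8593 = 1.079; Δt_3 = 1.079 × 8.11 = 8.749 s.
Total: 12.92 + 0.3770 + 8.749 s.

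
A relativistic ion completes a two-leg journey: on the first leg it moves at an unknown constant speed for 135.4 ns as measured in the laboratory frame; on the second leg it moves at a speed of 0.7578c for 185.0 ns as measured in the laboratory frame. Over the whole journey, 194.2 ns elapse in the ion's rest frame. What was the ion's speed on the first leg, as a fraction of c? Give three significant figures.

β = 0.840

Leg 1: speed unknown; τ_1 = 135.4/γ_1.
Leg 2: γ = 1/√(1 − 0.7578²) = 1/√0.4257 = 1.533; τ_2 = 185.0/1.533 = 120.7 ns.
Total proper time: τ_1 + 120.7 = 194.2, so τ_1 = 194.2 − 120.7 = 73.49 ns.
γ_1 = 135.4/73.49 = 1.842; β = √(1 − 1/γ²) = √0.7054.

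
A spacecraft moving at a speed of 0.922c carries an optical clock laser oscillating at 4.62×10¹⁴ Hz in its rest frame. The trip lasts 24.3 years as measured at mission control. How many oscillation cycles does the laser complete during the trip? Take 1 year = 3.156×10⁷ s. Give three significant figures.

N = 1.37×10²³

γ = 1/√(1 − 0.922²) = 1/√0.1499 = 2.583
The oscillator's own cycle count is N = f × τ where τ is the proper time aboard the spacecraft. τ = Δt/γ = 24.3/2.583 = 9.409 years = 2.969×10⁸ s.
N = 4.62×10¹⁴ × 2.969×10⁸ = 1.372×10²³.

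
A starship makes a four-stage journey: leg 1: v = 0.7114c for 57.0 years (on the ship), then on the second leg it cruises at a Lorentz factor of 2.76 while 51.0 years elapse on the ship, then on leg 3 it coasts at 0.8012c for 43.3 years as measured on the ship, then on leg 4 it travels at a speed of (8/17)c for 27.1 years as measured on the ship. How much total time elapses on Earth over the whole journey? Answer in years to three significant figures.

Δt = 325 years

Leg 1: γ = 1/√(1 − 0.7114²) = 1/√0.4939 = 1.423; Δt_1 = 1.423 × 57.0 = 81.11 years.
Leg 2: γ = 2.76; Δt_2 = 2.760 × 51.0 = 140.8 years.
Leg 3: γ = 1/√(1 − 0.8012²) = 1/√0.3581 = 1.671; Δt_3 = 1.671 × 43.3 = 72.36 years.
Leg 4: γ = 1/√(1 − (8/17)²) = 17/15 ≈ 1.133; Δt_4 = 1.133 × 27.1 = 30.71 years.
Total: 81.11 + 140.8 + 72.36 + 30.71 years.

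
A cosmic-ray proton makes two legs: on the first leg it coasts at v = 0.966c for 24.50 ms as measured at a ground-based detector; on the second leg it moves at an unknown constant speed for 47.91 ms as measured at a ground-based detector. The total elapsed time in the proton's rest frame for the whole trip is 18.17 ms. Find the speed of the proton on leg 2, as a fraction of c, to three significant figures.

β = 0.969

Leg 1: γ = 1/√(1 − 0.966²) = 1/√0.06684 = 3.868; τ_1 = 24.50/3.868 = 6.334 ms.
Leg 2: speed unknown; τ_2 = 47.91/γ_2.
Total proper time: 6.334 + τ_2 = 18.17, so τ_2 = 18.17 − 6.334 = 11.84 ms.
γ_2 = 47.91/11.84 = 4.048; β = √(1 − 1/γ²) = √0.9390.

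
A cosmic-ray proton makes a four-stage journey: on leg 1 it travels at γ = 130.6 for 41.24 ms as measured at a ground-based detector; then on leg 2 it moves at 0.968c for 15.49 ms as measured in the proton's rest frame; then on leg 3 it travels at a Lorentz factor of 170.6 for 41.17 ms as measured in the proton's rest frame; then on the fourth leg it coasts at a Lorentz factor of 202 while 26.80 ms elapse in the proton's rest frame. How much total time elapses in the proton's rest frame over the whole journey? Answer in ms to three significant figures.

τ = 83.8 ms

Leg 1: γ = 130.6; τ_1 = 41.24/130.6 = 0.3158 ms.
Leg 2: 15.49 ms is already measured in the proton's rest frame.
Leg 3: 41.17 ms is already measured in the proton's rest frame.
Leg 4: 26.80 ms is already measured in the proton's rest frame.
Total: 0.3158 + 15.49 + 41.17 + 26.80 ms.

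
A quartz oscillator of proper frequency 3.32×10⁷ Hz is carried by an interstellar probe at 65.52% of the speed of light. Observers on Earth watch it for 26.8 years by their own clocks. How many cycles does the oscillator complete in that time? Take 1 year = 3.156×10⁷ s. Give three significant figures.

N = 2.12×10¹⁶

β = 0.6552; γ = 1/√(1 − 0.6552²) = 1/√0.5707 = 1.324
During 26.8 years of lab time, the oscillator's proper time advances by τ = Δt/γ = 26.8/1.324 = 20.25 years = 6.390×10⁸ s.
N = f × τ = 3.32×10⁷ × 6.390×10⁸ = 2.121×10¹⁶.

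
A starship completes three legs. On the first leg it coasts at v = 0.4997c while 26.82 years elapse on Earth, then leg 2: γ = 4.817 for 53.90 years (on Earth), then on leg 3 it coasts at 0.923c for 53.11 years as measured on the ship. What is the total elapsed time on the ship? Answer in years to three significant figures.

Leg 1: γ = 1/√(1 − 0.4997²) = 1/√0.7503 = 1.154; τ_1 = 26.82/1.154 = 23.23 years.
Leg 2: γ = 4.817; τ_2 = 53.90/4.817 = 11.19 years.
Leg 3: 53.11 years is already measured on the ship.
Total: 23.23 + 11.19 + 53.11 years.

τ = 87.5 years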